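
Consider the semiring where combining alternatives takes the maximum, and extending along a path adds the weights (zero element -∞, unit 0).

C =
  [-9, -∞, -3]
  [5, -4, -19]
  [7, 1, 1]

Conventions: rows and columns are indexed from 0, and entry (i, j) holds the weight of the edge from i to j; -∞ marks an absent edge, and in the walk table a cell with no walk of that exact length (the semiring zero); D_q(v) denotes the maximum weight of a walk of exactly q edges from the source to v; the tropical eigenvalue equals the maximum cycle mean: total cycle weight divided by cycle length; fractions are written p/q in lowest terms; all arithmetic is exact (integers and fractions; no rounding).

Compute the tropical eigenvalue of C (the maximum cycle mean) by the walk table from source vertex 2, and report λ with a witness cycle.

q=0: [-∞, -∞, 0]
q=1: [7, 1, 1]
q=2: [8, 2, 4]
q=3: [11, 5, 5]
Optimal cycle mean attained by: cycle 0->2->0, total (-3) + 7, length 2.
Answer: λ = 2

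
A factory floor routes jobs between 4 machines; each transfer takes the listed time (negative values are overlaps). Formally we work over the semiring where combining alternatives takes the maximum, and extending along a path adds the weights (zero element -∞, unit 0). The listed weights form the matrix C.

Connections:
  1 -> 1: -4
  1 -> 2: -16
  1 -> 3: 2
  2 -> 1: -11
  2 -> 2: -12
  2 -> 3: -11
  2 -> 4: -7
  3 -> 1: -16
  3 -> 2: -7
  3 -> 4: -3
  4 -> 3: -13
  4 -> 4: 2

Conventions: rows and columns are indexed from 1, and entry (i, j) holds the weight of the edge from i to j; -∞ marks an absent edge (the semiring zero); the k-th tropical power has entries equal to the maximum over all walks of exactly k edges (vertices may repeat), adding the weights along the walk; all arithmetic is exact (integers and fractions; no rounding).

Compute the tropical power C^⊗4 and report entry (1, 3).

C^⊗2:
  [-8, -5, -2, -1]
  [-15, -18, -9, -5]
  [-18, -19, -14, -1]
  [-29, -20, -11, 4]
C^⊗3:
  [-12, -9, -6, 1]
  [-19, -16, -13, -3]
  [-22, -21, -14, 1]
  [-27, -18, -9, 6]
C^⊗4:
  [-16, -13, -10, 3]
  [-23, -20, -16, -1]
  [-26, -21, -12, 3]
  [-25, -16, -7, 8]
Key observation: the optimum is the walk 1->1->1->1->3, with weight (-4) + (-4) + (-4) + 2 = -10.
Optimal value attained by: walk 1->1->1->1->3.
Answer: (C^⊗4)[1][3] = -10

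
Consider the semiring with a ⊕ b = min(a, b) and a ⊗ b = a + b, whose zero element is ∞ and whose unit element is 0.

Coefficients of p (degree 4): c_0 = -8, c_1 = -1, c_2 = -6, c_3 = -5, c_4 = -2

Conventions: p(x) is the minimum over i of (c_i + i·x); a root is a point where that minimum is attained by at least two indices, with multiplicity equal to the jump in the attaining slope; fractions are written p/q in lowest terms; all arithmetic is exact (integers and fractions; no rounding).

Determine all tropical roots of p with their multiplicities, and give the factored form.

hull edge (i=0, c=-8) to (i=3, c=-5): slope 1, span 3
hull edge (i=3, c=-5) to (i=4, c=-2): slope 3, span 1
Factored form: p(x) = -2 ⊗ (x ⊕ (-3)) ⊗ (x ⊕ (-1)) ⊗ (x ⊕ (-1)) ⊗ (x ⊕ (-1))
Answer: roots = -3 (mult 1), -1 (mult 3)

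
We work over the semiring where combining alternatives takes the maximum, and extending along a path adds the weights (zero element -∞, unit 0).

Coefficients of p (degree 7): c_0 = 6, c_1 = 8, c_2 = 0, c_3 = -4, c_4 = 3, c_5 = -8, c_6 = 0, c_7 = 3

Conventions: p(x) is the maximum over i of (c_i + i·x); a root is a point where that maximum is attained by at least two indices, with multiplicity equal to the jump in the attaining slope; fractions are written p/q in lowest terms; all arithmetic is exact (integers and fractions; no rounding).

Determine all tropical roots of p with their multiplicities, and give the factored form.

hull edge (i=0, c=6) to (i=1, c=8): slope 2, span 1
hull edge (i=1, c=8) to (i=7, c=3): slope -5/6, span 6
Factored form: p(x) = 3 ⊗ (x ⊕ (-2)) ⊗ (x ⊕ 5/6) ⊗ (x ⊕ 5/6) ⊗ (x ⊕ 5/6) ⊗ (x ⊕ 5/6) ⊗ (x ⊕ 5/6) ⊗ (x ⊕ 5/6)
Answer: roots = -2 (mult 1), 5/6 (mult 6)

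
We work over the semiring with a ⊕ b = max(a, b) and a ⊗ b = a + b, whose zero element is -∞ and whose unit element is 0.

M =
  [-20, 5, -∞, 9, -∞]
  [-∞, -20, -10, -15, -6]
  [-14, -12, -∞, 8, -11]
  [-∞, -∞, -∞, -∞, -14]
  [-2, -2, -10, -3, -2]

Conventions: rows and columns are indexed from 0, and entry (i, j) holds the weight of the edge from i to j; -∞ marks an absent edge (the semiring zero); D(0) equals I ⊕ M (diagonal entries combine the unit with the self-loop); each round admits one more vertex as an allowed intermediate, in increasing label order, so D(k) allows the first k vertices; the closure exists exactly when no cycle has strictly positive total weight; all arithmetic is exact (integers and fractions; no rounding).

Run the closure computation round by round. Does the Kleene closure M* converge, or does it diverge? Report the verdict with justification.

D(0):
  [0, 5, -∞, 9, -∞]
  [-∞, 0, -10, -15, -6]
  [-14, -12, 0, 8, -11]
  [-∞, -∞, -∞, 0, -14]
  [-2, -2, -10, -3, 0]
D(1):
  [0, 5, -∞, 9, -∞]
  [-∞, 0, -10, -15, -6]
  [-14, -9, 0, 8, -11]
  [-∞, -∞, -∞, 0, -14]
  [-2, 3, -10, 7, 0]
D(2):
  [0, 5, -5, 9, -1]
  [-∞, 0, -10, -15, -6]
  [-14, -9, 0, 8, -11]
  [-∞, -∞, -∞, 0, -14]
  [-2, 3, -7, 7, 0]
D(3):
  [0, 5, -5, 9, -1]
  [-24, 0, -10, -2, -6]
  [-14, -9, 0, 8, -11]
  [-∞, -∞, -∞, 0, -14]
  [-2, 3, -7, 7, 0]
D(4):
  [0, 5, -5, 9, -1]
  [-24, 0, -10, -2, -6]
  [-14, -9, 0, 8, -6]
  [-∞, -∞, -∞, 0, -14]
  [-2, 3, -7, 7, 0]
D(5):
  [0, 5, -5, 9, -1]
  [-8, 0, -10, 1, -6]
  [-8, -3, 0, 8, -6]
  [-16, -11, -21, 0, -14]
  [-2, 3, -7, 7, 0]
Key observation: every diagonal entry stays at the unit through all rounds, so no improving cycle exists.
Answer: CONVERGES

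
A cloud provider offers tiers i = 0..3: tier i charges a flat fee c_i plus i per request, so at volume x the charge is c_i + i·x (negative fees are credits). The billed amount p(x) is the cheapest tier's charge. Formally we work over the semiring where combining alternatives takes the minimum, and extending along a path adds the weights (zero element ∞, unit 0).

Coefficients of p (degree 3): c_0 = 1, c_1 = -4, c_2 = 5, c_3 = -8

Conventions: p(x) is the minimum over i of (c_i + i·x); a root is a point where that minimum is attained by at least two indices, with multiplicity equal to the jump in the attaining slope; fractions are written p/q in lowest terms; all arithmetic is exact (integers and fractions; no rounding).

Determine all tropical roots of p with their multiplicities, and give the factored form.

hull edge (i=0, c=1) to (i=1, c=-4): slope -5, span 1
hull edge (i=1, c=-4) to (i=3, c=-8): slope -2, span 2
Factored form: p(x) = -8 ⊗ (x ⊕ 2) ⊗ (x ⊕ 2) ⊗ (x ⊕ 5)
Answer: roots = 2 (mult 2), 5 (mult 1)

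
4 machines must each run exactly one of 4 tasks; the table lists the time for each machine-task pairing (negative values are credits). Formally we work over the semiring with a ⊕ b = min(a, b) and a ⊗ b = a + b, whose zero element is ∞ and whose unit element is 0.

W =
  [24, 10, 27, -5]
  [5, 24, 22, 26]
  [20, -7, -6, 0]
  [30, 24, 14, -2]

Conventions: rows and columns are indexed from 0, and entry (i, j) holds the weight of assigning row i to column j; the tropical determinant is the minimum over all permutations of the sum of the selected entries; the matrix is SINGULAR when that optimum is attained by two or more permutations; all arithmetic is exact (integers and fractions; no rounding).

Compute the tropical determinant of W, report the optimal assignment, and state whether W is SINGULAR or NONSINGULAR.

σ = (0, 1, 2, 3): 24 + 24 + (-6) + (-2) = 40
σ = (0, 1, 3, 2): 24 + 24 + 0 + 14 = 62
σ = (0, 2, 1, 3): 24 + 22 + (-7) + (-2) = 37
σ = (0, 2, 3, 1): 24 + 22 + 0 + 24 = 70
σ = (0, 3, 1, 2): 24 + 26 + (-7) + 14 = 57
σ = (0, 3, 2, 1): 24 + 26 + (-6) + 24 = 68
σ = (1, 0, 2, 3): 10 + 5 + (-6) + (-2) = 7
σ = (1, 0, 3, 2): 10 + 5 + 0 + 14 = 29
σ = (1, 2, 0, 3): 10 + 22 + 20 + (-2) = 50
σ = (1, 2, 3, 0): 10 + 22 + 0 + 30 = 62
σ = (1, 3, 0, 2): 10 + 26 + 20 + 14 = 70
σ = (1, 3, 2, 0): 10 + 26 + (-6) + 30 = 60
σ = (2, 0, 1, 3): 27 + 5 + (-7) + (-2) = 23
σ = (2, 0, 3, 1): 27 + 5 + 0 + 24 = 56
σ = (2, 1, 0, 3): 27 + 24 + 20 + (-2) = 69
σ = (2, 1, 3, 0): 27 + 24 + 0 + 30 = 81
σ = (2, 3, 0, 1): 27 + 26 + 20 + 24 = 97
σ = (2, 3, 1, 0): 27 + 26 + (-7) + 30 = 76
σ = (3, 0, 1, 2): (-5) + 5 + (-7) + 14 = 7
σ = (3, 0, 2, 1): (-5) + 5 + (-6) + 24 = 18
σ = (3, 1, 0, 2): (-5) + 24 + 20 + 14 = 53
σ = (3, 1, 2, 0): (-5) + 24 + (-6) + 30 = 43
σ = (3, 2, 0, 1): (-5) + 22 + 20 + 24 = 61
σ = (3, 2, 1, 0): (-5) + 22 + (-7) + 30 = 40
Optimal value attained by: σ = (1, 0, 2, 3).
Answer: det⊕(W) = 7; verdict: SINGULAR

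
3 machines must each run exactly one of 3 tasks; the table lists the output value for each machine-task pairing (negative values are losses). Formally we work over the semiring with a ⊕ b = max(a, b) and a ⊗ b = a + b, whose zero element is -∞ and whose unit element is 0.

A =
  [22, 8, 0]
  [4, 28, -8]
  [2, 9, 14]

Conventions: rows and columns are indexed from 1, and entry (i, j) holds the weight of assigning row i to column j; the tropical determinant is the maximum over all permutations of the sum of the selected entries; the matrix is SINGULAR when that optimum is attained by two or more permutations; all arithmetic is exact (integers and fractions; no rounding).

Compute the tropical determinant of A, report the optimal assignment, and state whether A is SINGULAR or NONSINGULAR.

σ = (1, 2, 3): 22 + 28 + 14 = 64
σ = (1, 3, 2): 22 + (-8) + 9 = 23
σ = (2, 1, 3): 8 + 4 + 14 = 26
σ = (2, 3, 1): 8 + (-8) + 2 = 2
σ = (3, 1, 2): 0 + 4 + 9 = 13
σ = (3, 2, 1): 0 + 28 + 2 = 30
Optimal value attained by: σ = (1, 2, 3).
Answer: det⊕(A) = 64; verdict: NONSINGULAR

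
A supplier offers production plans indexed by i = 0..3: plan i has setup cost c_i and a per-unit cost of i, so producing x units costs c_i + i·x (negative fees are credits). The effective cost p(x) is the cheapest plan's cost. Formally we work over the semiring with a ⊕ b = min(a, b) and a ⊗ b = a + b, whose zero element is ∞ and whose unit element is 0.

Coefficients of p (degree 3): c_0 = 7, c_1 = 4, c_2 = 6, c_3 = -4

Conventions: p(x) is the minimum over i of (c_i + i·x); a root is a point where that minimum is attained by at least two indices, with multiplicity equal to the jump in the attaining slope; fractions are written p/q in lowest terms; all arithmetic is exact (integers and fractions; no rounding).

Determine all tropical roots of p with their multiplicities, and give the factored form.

hull edge (i=0, c=7) to (i=3, c=-4): slope -11/3, span 3
Factored form: p(x) = -4 ⊗ (x ⊕ 11/3) ⊗ (x ⊕ 11/3) ⊗ (x ⊕ 11/3)
Answer: roots = 11/3 (mult 3)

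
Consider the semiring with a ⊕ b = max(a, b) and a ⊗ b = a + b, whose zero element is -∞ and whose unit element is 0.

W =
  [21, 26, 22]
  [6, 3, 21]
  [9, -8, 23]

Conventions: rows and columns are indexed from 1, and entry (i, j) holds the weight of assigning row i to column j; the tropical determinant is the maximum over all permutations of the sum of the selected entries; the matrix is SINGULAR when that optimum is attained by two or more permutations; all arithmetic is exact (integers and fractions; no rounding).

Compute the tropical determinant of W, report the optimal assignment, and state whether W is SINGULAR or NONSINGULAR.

σ = (1, 2, 3): 21 + 3 + 23 = 47
σ = (1, 3, 2): 21 + 21 + (-8) = 34
σ = (2, 1, 3): 26 + 6 + 23 = 55
σ = (2, 3, 1): 26 + 21 + 9 = 56
σ = (3, 1, 2): 22 + 6 + (-8) = 20
σ = (3, 2, 1): 22 + 3 + 9 = 34
Optimal value attained by: σ = (2, 3, 1).
Answer: det⊕(W) = 56; verdict: NONSINGULAR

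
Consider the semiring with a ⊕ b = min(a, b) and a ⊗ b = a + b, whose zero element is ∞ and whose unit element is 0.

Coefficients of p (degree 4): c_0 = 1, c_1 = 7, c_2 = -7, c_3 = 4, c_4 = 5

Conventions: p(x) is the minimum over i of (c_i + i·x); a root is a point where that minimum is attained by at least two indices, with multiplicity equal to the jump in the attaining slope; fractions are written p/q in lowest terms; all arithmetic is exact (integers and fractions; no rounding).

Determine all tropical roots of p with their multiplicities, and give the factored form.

hull edge (i=0, c=1) to (i=2, c=-7): slope -4, span 2
hull edge (i=2, c=-7) to (i=4, c=5): slope 6, span 2
Factored form: p(x) = 5 ⊗ (x ⊕ (-6)) ⊗ (x ⊕ (-6)) ⊗ (x ⊕ 4) ⊗ (x ⊕ 4)
Answer: roots = -6 (mult 2), 4 (mult 2)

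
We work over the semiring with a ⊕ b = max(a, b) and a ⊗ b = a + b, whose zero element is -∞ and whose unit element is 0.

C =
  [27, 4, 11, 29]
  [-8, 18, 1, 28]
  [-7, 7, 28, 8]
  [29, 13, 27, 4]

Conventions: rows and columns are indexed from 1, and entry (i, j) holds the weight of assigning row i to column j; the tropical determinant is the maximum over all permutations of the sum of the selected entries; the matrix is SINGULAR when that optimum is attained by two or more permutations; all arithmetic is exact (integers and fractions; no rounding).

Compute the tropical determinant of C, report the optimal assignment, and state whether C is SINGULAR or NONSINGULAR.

σ = (1, 2, 3, 4): 27 + 18 + 28 + 4 = 77
σ = (1, 2, 4, 3): 27 + 18 + 8 + 27 = 80
σ = (1, 3, 2, 4): 27 + 1 + 7 + 4 = 39
σ = (1, 3, 4, 2): 27 + 1 + 8 + 13 = 49
σ = (1, 4, 2, 3): 27 + 28 + 7 + 27 = 89
σ = (1, 4, 3, 2): 27 + 28 + 28 + 13 = 96
σ = (2, 1, 3, 4): 4 + (-8) + 28 + 4 = 28
σ = (2, 1, 4, 3): 4 + (-8) + 8 + 27 = 31
σ = (2, 3, 1, 4): 4 + 1 + (-7) + 4 = 2
σ = (2, 3, 4, 1): 4 + 1 + 8 + 29 = 42
σ = (2, 4, 1, 3): 4 + 28 + (-7) + 27 = 52
σ = (2, 4, 3, 1): 4 + 28 + 28 + 29 = 89
σ = (3, 1, 2, 4): 11 + (-8) + 7 + 4 = 14
σ = (3, 1, 4, 2): 11 + (-8) + 8 + 13 = 24
σ = (3, 2, 1, 4): 11 + 18 + (-7) + 4 = 26
σ = (3, 2, 4, 1): 11 + 18 + 8 + 29 = 66
σ = (3, 4, 1, 2): 11 + 28 + (-7) + 13 = 45
σ = (3, 4, 2, 1): 11 + 28 + 7 + 29 = 75
σ = (4, 1, 2, 3): 29 + (-8) + 7 + 27 = 55
σ = (4, 1, 3, 2): 29 + (-8) + 28 + 13 = 62
σ = (4, 2, 1, 3): 29 + 18 + (-7) + 27 = 67
σ = (4, 2, 3, 1): 29 + 18 + 28 + 29 = 104
σ = (4, 3, 1, 2): 29 + 1 + (-7) + 13 = 36
σ = (4, 3, 2, 1): 29 + 1 + 7 + 29 = 66
Optimal value attained by: σ = (4, 2, 3, 1).
Answer: det⊕(C) = 104; verdict: NONSINGULAR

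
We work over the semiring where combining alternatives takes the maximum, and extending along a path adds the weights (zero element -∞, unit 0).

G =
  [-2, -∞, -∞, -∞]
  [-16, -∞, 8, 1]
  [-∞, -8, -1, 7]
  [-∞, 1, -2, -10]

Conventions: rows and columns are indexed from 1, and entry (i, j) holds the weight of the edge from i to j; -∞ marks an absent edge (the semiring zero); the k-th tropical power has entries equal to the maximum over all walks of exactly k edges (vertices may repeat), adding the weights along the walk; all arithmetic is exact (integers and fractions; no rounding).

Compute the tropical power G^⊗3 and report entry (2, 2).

G^⊗2:
  [-4, -∞, -∞, -∞]
  [-18, 2, 7, 15]
  [-24, 8, 5, 6]
  [-15, -9, 9, 5]
G^⊗3:
  [-6, -∞, -∞, -∞]
  [-14, 16, 13, 14]
  [-8, 7, 16, 12]
  [-17, 6, 8, 16]
Key observation: the optimum is the walk 2->3->4->2, with weight 8 + 7 + 1 = 16.
Optimal value attained by: walk 2->3->4->2.
Answer: (G^⊗3)[2][2] = 16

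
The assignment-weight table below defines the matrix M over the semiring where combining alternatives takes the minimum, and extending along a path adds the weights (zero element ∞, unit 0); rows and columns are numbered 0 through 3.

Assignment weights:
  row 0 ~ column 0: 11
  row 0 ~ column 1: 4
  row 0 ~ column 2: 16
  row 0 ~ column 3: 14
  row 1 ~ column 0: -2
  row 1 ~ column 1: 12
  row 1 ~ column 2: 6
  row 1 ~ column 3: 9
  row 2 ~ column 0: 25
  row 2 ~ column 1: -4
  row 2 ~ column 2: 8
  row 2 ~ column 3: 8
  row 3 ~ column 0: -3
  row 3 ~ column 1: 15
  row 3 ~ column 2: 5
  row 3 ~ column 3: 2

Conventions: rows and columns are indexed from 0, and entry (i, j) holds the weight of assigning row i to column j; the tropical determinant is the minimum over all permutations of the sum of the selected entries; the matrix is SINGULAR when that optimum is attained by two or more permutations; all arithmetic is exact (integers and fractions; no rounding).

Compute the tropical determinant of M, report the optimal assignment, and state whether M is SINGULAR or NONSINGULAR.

σ = (0, 1, 2, 3): 11 + 12 + 8 + 2 = 33
σ = (0, 1, 3, 2): 11 + 12 + 8 + 5 = 36
σ = (0, 2, 1, 3): 11 + 6 + (-4) + 2 = 15
σ = (0, 2, 3, 1): 11 + 6 + 8 + 15 = 40
σ = (0, 3, 1, 2): 11 + 9 + (-4) + 5 = 21
σ = (0, 3, 2, 1): 11 + 9 + 8 + 15 = 43
σ = (1, 0, 2, 3): 4 + (-2) + 8 + 2 = 12
σ = (1, 0, 3, 2): 4 + (-2) + 8 + 5 = 15
σ = (1, 2, 0, 3): 4 + 6 + 25 + 2 = 37
σ = (1, 2, 3, 0): 4 + 6 + 8 + (-3) = 15
σ = (1, 3, 0, 2): 4 + 9 + 25 + 5 = 43
σ = (1, 3, 2, 0): 4 + 9 + 8 + (-3) = 18
σ = (2, 0, 1, 3): 16 + (-2) + (-4) + 2 = 12
σ = (2, 0, 3, 1): 16 + (-2) + 8 + 15 = 37
σ = (2, 1, 0, 3): 16 + 12 + 25 + 2 = 55
σ = (2, 1, 3, 0): 16 + 12 + 8 + (-3) = 33
σ = (2, 3, 0, 1): 16 + 9 + 25 + 15 = 65
σ = (2, 3, 1, 0): 16 + 9 + (-4) + (-3) = 18
σ = (3, 0, 1, 2): 14 + (-2) + (-4) + 5 = 13
σ = (3, 0, 2, 1): 14 + (-2) + 8 + 15 = 35
σ = (3, 1, 0, 2): 14 + 12 + 25 + 5 = 56
σ = (3, 1, 2, 0): 14 + 12 + 8 + (-3) = 31
σ = (3, 2, 0, 1): 14 + 6 + 25 + 15 = 60
σ = (3, 2, 1, 0): 14 + 6 + (-4) + (-3) = 13
Optimal value attained by: σ = (1, 0, 2, 3).
Answer: det⊕(M) = 12; verdict: SINGULAR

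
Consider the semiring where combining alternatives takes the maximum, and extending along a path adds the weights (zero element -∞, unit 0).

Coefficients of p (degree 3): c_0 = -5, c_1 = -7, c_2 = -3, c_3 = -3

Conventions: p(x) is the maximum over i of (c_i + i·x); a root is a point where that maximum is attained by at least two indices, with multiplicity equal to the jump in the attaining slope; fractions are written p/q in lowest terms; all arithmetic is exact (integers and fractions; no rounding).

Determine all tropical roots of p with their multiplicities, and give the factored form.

hull edge (i=0, c=-5) to (i=2, c=-3): slope 1, span 2
hull edge (i=2, c=-3) to (i=3, c=-3): slope 0, span 1
Factored form: p(x) = -3 ⊗ (x ⊕ (-1)) ⊗ (x ⊕ (-1)) ⊗ (x ⊕ 0)
Answer: roots = -1 (mult 2), 0 (mult 1)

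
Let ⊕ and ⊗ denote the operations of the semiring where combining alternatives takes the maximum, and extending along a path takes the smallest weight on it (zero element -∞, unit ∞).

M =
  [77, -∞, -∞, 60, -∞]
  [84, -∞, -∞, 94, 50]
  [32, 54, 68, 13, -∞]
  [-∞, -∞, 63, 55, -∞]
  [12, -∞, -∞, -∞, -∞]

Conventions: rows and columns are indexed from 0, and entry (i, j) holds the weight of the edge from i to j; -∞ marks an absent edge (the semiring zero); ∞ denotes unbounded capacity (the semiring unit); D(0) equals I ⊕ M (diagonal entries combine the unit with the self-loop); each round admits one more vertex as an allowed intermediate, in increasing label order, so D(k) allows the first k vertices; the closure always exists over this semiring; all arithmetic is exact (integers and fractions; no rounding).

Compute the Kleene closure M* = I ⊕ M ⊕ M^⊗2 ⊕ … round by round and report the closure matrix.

D(0):
  [∞, -∞, -∞, 60, -∞]
  [84, ∞, -∞, 94, 50]
  [32, 54, ∞, 13, -∞]
  [-∞, -∞, 63, ∞, -∞]
  [12, -∞, -∞, -∞, ∞]
D(1):
  [∞, -∞, -∞, 60, -∞]
  [84, ∞, -∞, 94, 50]
  [32, 54, ∞, 32, -∞]
  [-∞, -∞, 63, ∞, -∞]
  [12, -∞, -∞, 12, ∞]
D(2):
  [∞, -∞, -∞, 60, -∞]
  [84, ∞, -∞, 94, 50]
  [54, 54, ∞, 54, 50]
  [-∞, -∞, 63, ∞, -∞]
  [12, -∞, -∞, 12, ∞]
D(3):
  [∞, -∞, -∞, 60, -∞]
  [84, ∞, -∞, 94, 50]
  [54, 54, ∞, 54, 50]
  [54, 54, 63, ∞, 50]
  [12, -∞, -∞, 12, ∞]
D(4):
  [∞, 54, 60, 60, 50]
  [84, ∞, 63, 94, 50]
  [54, 54, ∞, 54, 50]
  [54, 54, 63, ∞, 50]
  [12, 12, 12, 12, ∞]
D(5):
  [∞, 54, 60, 60, 50]
  [84, ∞, 63, 94, 50]
  [54, 54, ∞, 54, 50]
  [54, 54, 63, ∞, 50]
  [12, 12, 12, 12, ∞]
Answer: M* = [[∞, 54, 60, 60, 50], [84, ∞, 63, 94, 50], [54, 54, ∞, 54, 50], [54, 54, 63, ∞, 50], [12, 12, 12, 12, ∞]]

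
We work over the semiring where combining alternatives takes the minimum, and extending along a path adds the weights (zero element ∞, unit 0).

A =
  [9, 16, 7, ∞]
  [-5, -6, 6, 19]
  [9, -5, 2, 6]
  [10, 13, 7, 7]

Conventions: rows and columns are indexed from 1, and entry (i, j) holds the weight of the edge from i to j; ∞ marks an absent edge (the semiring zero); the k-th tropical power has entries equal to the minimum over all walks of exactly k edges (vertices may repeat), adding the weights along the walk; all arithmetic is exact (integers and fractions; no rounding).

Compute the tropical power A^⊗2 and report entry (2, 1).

A^⊗2:
  [11, 2, 9, 13]
  [-11, -12, 0, 12]
  [-10, -11, 1, 8]
  [8, 2, 9, 13]
Key observation: the optimum is the walk 2->2->1, with weight (-6) + (-5) = -11.
Optimal value attained by: walk 2->2->1.
Answer: (A^⊗2)[2][1] = -11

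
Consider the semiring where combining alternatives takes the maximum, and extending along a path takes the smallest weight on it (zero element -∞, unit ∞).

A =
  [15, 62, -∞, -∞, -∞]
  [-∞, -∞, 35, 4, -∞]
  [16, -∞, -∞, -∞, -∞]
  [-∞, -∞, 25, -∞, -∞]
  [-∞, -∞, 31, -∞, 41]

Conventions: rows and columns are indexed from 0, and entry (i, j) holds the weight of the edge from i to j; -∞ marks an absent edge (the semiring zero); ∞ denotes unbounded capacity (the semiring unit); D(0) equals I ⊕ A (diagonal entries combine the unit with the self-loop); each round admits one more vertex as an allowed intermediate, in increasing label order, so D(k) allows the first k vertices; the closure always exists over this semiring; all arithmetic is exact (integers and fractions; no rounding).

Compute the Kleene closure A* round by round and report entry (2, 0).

D(0):
  [∞, 62, -∞, -∞, -∞]
  [-∞, ∞, 35, 4, -∞]
  [16, -∞, ∞, -∞, -∞]
  [-∞, -∞, 25, ∞, -∞]
  [-∞, -∞, 31, -∞, ∞]
D(1):
  [∞, 62, -∞, -∞, -∞]
  [-∞, ∞, 35, 4, -∞]
  [16, 16, ∞, -∞, -∞]
  [-∞, -∞, 25, ∞, -∞]
  [-∞, -∞, 31, -∞, ∞]
D(2):
  [∞, 62, 35, 4, -∞]
  [-∞, ∞, 35, 4, -∞]
  [16, 16, ∞, 4, -∞]
  [-∞, -∞, 25, ∞, -∞]
  [-∞, -∞, 31, -∞, ∞]
D(3):
  [∞, 62, 35, 4, -∞]
  [16, ∞, 35, 4, -∞]
  [16, 16, ∞, 4, -∞]
  [16, 16, 25, ∞, -∞]
  [16, 16, 31, 4, ∞]
D(4):
  [∞, 62, 35, 4, -∞]
  [16, ∞, 35, 4, -∞]
  [16, 16, ∞, 4, -∞]
  [16, 16, 25, ∞, -∞]
  [16, 16, 31, 4, ∞]
D(5):
  [∞, 62, 35, 4, -∞]
  [16, ∞, 35, 4, -∞]
  [16, 16, ∞, 4, -∞]
  [16, 16, 25, ∞, -∞]
  [16, 16, 31, 4, ∞]
Answer: A*[2][0] = 16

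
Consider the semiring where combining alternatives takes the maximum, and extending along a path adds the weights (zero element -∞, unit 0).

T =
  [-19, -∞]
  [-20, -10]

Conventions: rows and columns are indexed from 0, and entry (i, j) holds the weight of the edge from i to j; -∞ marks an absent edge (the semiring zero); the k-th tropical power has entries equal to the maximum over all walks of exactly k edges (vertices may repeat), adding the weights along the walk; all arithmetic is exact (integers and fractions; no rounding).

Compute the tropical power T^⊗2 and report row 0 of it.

T^⊗2:
  [-38, -∞]
  [-30, -20]
Answer: row 0 of T^⊗2 = [-38, -∞]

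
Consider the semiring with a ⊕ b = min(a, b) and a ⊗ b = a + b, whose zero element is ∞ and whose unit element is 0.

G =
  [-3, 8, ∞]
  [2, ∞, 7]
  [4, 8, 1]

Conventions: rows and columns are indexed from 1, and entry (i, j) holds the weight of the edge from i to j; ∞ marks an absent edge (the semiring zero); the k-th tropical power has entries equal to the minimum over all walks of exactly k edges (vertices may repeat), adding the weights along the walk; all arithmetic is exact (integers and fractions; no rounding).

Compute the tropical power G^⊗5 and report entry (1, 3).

G^⊗2:
  [-6, 5, 15]
  [-1, 10, 8]
  [1, 9, 2]
G^⊗3:
  [-9, 2, 12]
  [-4, 7, 9]
  [-2, 9, 3]
G^⊗4:
  [-12, -1, 9]
  [-7, 4, 10]
  [-5, 6, 4]
G^⊗5:
  [-15, -4, 6]
  [-10, 1, 11]
  [-8, 3, 5]
Key observation: the optimum is the walk 1->1->1->1->2->3, with weight (-3) + (-3) + (-3) + 8 + 7 = 6.
Optimal value attained by: walk 1->1->1->1->2->3.
Answer: (G^⊗5)[1][3] = 6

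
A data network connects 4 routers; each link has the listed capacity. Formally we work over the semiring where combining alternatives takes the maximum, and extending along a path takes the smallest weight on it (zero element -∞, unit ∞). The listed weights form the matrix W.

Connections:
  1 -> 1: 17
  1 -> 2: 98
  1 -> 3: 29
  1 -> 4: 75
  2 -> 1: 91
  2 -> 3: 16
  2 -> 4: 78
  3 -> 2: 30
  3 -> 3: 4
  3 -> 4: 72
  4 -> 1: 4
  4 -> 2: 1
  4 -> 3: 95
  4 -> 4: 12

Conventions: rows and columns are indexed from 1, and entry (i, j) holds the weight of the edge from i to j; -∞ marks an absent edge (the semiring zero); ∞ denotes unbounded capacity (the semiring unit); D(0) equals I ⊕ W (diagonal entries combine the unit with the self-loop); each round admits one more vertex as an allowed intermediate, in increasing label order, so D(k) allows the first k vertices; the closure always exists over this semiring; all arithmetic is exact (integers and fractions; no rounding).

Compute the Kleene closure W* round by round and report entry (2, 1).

D(0):
  [∞, 98, 29, 75]
  [91, ∞, 16, 78]
  [-∞, 30, ∞, 72]
  [4, 1, 95, ∞]
D(1):
  [∞, 98, 29, 75]
  [91, ∞, 29, 78]
  [-∞, 30, ∞, 72]
  [4, 4, 95, ∞]
D(2):
  [∞, 98, 29, 78]
  [91, ∞, 29, 78]
  [30, 30, ∞, 72]
  [4, 4, 95, ∞]
D(3):
  [∞, 98, 29, 78]
  [91, ∞, 29, 78]
  [30, 30, ∞, 72]
  [30, 30, 95, ∞]
D(4):
  [∞, 98, 78, 78]
  [91, ∞, 78, 78]
  [30, 30, ∞, 72]
  [30, 30, 95, ∞]
Answer: W*[2][1] = 91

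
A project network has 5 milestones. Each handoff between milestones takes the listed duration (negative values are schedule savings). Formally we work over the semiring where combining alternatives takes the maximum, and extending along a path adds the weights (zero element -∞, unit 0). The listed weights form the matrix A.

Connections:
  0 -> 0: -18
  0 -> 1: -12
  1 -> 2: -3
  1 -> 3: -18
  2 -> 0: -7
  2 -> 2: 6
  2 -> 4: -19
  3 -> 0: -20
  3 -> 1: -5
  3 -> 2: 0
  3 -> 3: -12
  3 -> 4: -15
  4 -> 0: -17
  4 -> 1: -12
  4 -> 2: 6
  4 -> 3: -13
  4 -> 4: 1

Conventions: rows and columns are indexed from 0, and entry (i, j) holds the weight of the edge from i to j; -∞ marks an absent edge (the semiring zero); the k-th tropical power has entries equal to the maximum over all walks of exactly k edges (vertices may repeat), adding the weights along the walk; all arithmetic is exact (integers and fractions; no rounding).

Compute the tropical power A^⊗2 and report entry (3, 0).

A^⊗2:
  [-36, -30, -15, -30, -∞]
  [-10, -23, 3, -30, -22]
  [-1, -19, 12, -32, -13]
  [-7, -17, 6, -23, -14]
  [-1, -11, 12, -12, 2]
Key observation: the optimum is the walk 3->2->0, with weight 0 + (-7) = -7.
Optimal value attained by: walk 3->2->0.
Answer: (A^⊗2)[3][0] = -7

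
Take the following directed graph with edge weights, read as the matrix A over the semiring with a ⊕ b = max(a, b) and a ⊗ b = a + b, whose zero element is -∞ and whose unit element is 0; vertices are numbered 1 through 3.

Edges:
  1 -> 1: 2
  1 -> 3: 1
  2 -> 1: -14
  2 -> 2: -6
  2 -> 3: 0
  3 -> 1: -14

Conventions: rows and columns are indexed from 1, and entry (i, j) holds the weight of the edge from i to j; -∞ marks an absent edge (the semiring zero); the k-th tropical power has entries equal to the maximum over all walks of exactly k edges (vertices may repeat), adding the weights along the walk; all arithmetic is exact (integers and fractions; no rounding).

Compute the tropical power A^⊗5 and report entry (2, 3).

A^⊗2:
  [4, -∞, 3]
  [-12, -12, -6]
  [-12, -∞, -13]
A^⊗3:
  [6, -∞, 5]
  [-10, -18, -11]
  [-10, -∞, -11]
A^⊗4:
  [8, -∞, 7]
  [-8, -24, -9]
  [-8, -∞, -9]
A^⊗5:
  [10, -∞, 9]
  [-6, -30, -7]
  [-6, -∞, -7]
Key observation: the optimum is the walk 2->1->1->1->1->3, with weight (-14) + 2 + 2 + 2 + 1 = -7.
Optimal value attained by: walk 2->1->1->1->1->3.
Answer: (A^⊗5)[2][3] = -7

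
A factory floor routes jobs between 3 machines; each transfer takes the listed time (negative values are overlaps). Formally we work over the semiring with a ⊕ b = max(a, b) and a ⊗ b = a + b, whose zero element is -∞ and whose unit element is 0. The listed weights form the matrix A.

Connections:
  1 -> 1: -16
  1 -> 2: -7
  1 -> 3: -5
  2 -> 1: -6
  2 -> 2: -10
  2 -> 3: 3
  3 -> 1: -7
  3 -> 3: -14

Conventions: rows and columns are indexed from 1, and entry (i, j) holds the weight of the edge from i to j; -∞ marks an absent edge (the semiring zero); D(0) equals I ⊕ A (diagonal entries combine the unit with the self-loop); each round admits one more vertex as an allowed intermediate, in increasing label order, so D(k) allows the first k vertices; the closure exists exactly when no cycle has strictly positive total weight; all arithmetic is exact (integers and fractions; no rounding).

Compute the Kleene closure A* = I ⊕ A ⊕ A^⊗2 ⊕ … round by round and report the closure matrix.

D(0):
  [0, -7, -5]
  [-6, 0, 3]
  [-7, -∞, 0]
D(1):
  [0, -7, -5]
  [-6, 0, 3]
  [-7, -14, 0]
D(2):
  [0, -7, -4]
  [-6, 0, 3]
  [-7, -14, 0]
D(3):
  [0, -7, -4]
  [-4, 0, 3]
  [-7, -14, 0]
Answer: A* = [[0, -7, -4], [-4, 0, 3], [-7, -14, 0]]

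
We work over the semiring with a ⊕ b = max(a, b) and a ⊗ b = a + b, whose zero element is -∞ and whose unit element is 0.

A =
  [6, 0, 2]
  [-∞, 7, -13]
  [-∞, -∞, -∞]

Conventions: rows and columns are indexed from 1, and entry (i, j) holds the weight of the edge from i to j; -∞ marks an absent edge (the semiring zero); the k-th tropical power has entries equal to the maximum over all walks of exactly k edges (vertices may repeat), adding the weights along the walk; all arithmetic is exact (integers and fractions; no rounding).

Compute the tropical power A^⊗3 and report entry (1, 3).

A^⊗2:
  [12, 7, 8]
  [-∞, 14, -6]
  [-∞, -∞, -∞]
A^⊗3:
  [18, 14, 14]
  [-∞, 21, 1]
  [-∞, -∞, -∞]
Key observation: the optimum is the walk 1->1->1->3, with weight 6 + 6 + 2 = 14.
Optimal value attained by: walk 1->1->1->3.
Answer: (A^⊗3)[1][3] = 14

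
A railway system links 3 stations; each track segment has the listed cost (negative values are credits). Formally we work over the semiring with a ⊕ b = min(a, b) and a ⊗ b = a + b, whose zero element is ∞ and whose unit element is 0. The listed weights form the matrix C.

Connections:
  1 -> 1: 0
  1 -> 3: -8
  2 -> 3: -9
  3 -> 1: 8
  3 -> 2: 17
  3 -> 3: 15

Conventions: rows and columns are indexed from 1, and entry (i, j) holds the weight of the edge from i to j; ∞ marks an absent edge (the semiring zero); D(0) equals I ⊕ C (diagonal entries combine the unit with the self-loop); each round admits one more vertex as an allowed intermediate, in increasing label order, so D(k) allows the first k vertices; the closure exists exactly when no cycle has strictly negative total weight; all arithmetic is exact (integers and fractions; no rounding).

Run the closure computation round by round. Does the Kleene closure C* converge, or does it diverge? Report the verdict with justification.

D(0):
  [0, ∞, -8]
  [∞, 0, -9]
  [8, 17, 0]
D(1):
  [0, ∞, -8]
  [∞, 0, -9]
  [8, 17, 0]
D(2):
  [0, ∞, -8]
  [∞, 0, -9]
  [8, 17, 0]
D(3):
  [0, 9, -8]
  [-1, 0, -9]
  [8, 17, 0]
Key observation: every diagonal entry stays at the unit through all rounds, so no improving cycle exists.
Answer: CONVERGES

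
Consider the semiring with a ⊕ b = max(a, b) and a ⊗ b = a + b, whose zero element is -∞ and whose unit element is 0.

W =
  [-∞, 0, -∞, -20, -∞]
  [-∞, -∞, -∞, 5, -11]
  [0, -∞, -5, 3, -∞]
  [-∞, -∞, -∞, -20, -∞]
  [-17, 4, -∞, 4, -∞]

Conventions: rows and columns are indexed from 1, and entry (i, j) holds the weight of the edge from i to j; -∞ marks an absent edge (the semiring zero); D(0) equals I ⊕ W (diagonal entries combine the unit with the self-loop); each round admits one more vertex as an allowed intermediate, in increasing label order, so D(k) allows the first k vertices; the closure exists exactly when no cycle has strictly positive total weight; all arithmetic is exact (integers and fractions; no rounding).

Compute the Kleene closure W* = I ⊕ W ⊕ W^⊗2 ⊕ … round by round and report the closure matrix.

D(0):
  [0, 0, -∞, -20, -∞]
  [-∞, 0, -∞, 5, -11]
  [0, -∞, 0, 3, -∞]
  [-∞, -∞, -∞, 0, -∞]
  [-17, 4, -∞, 4, 0]
D(1):
  [0, 0, -∞, -20, -∞]
  [-∞, 0, -∞, 5, -11]
  [0, 0, 0, 3, -∞]
  [-∞, -∞, -∞, 0, -∞]
  [-17, 4, -∞, 4, 0]
D(2):
  [0, 0, -∞, 5, -11]
  [-∞, 0, -∞, 5, -11]
  [0, 0, 0, 5, -11]
  [-∞, -∞, -∞, 0, -∞]
  [-17, 4, -∞, 9, 0]
D(3):
  [0, 0, -∞, 5, -11]
  [-∞, 0, -∞, 5, -11]
  [0, 0, 0, 5, -11]
  [-∞, -∞, -∞, 0, -∞]
  [-17, 4, -∞, 9, 0]
D(4):
  [0, 0, -∞, 5, -11]
  [-∞, 0, -∞, 5, -11]
  [0, 0, 0, 5, -11]
  [-∞, -∞, -∞, 0, -∞]
  [-17, 4, -∞, 9, 0]
D(5):
  [0, 0, -∞, 5, -11]
  [-28, 0, -∞, 5, -11]
  [0, 0, 0, 5, -11]
  [-∞, -∞, -∞, 0, -∞]
  [-17, 4, -∞, 9, 0]
Answer: W* = [[0, 0, -∞, 5, -11], [-28, 0, -∞, 5, -11], [0, 0, 0, 5, -11], [-∞, -∞, -∞, 0, -∞], [-17, 4, -∞, 9, 0]]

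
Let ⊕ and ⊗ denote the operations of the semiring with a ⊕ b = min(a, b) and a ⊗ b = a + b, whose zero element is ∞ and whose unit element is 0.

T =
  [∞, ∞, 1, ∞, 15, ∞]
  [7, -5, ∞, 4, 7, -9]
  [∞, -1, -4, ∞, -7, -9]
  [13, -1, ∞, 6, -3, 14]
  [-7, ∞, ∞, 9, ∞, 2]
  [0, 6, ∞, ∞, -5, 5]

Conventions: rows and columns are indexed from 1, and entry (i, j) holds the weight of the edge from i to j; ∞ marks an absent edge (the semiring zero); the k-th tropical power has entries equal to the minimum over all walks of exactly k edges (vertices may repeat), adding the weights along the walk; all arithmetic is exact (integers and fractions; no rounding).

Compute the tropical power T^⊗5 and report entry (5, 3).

T^⊗2:
  [8, 0, -3, 24, -6, -8]
  [-9, -10, 8, -1, -14, -14]
  [-14, -6, -8, 2, -14, -13]
  [-10, -6, 14, 3, 3, -10]
  [2, 8, -6, 15, -3, 7]
  [-12, 1, 1, 4, 0, -3]
T^⊗3:
  [-13, -5, -7, 3, -13, -12]
  [-21, -15, -8, -6, -19, -19]
  [-21, -11, -13, -5, -18, -17]
  [-10, -11, -9, -2, -15, -15]
  [-10, -7, -10, 6, -13, -15]
  [-7, -4, -11, 5, -8, -8]
T^⊗4:
  [-20, -10, -12, -4, -17, -16]
  [-26, -20, -20, -11, -24, -24]
  [-25, -16, -20, -9, -22, -22]
  [-22, -16, -13, -7, -20, -20]
  [-20, -12, -14, -4, -20, -19]
  [-15, -12, -15, 0, -18, -20]
T^⊗5:
  [-24, -15, -19, -8, -21, -21]
  [-31, -25, -25, -16, -29, -29]
  [-29, -21, -24, -13, -27, -29]
  [-27, -21, -21, -12, -25, -25]
  [-27, -17, -19, -11, -24, -23]
  [-25, -17, -19, -9, -25, -24]
Key observation: the optimum is the walk 5->1->3->5->1->3, with weight (-7) + 1 + (-7) + (-7) + 1 = -19.
Optimal value attained by: walk 5->1->3->5->1->3.
Answer: (T^⊗5)[5][3] = -19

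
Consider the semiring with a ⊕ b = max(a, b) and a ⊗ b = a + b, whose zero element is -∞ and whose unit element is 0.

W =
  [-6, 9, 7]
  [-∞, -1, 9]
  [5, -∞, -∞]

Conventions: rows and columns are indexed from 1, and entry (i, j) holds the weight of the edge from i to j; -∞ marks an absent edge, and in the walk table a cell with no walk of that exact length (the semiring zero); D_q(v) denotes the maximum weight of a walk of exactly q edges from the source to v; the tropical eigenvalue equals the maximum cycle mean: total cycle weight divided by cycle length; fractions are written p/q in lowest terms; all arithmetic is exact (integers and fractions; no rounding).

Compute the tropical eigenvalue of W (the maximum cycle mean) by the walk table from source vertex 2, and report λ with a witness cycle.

q=0: [-∞, 0, -∞]
q=1: [-∞, -1, 9]
q=2: [14, -2, 8]
q=3: [13, 23, 21]
Optimal cycle mean attained by: cycle 1->2->3->1, total 9 + 9 + 5, length 3.
Answer: λ = 23/3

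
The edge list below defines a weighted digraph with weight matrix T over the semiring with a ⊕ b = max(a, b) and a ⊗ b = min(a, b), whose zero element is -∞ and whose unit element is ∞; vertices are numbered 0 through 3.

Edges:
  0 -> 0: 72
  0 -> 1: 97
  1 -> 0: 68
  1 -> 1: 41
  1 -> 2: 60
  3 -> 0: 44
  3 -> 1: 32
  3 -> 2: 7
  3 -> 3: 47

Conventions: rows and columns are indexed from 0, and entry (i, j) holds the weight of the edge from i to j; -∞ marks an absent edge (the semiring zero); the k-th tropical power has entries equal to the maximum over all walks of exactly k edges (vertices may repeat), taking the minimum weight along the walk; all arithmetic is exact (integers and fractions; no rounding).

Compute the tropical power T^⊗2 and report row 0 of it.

T^⊗2:
  [72, 72, 60, -∞]
  [68, 68, 41, -∞]
  [-∞, -∞, -∞, -∞]
  [44, 44, 32, 47]
Answer: row 0 of T^⊗2 = [72, 72, 60, -∞]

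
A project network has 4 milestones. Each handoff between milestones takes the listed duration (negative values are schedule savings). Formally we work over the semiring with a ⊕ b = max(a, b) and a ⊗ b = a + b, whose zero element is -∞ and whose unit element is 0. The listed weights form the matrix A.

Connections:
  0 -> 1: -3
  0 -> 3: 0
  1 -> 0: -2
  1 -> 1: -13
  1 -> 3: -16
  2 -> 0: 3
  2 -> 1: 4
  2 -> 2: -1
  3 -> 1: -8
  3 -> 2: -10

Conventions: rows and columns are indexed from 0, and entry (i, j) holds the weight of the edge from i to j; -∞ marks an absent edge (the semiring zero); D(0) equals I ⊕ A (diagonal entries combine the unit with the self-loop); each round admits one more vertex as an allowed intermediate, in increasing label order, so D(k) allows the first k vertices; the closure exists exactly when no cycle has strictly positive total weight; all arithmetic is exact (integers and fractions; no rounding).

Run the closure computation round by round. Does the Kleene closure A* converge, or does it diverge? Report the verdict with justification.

D(0):
  [0, -3, -∞, 0]
  [-2, 0, -∞, -16]
  [3, 4, 0, -∞]
  [-∞, -8, -10, 0]
D(1):
  [0, -3, -∞, 0]
  [-2, 0, -∞, -2]
  [3, 4, 0, 3]
  [-∞, -8, -10, 0]
D(2):
  [0, -3, -∞, 0]
  [-2, 0, -∞, -2]
  [3, 4, 0, 3]
  [-10, -8, -10, 0]
D(3):
  [0, -3, -∞, 0]
  [-2, 0, -∞, -2]
  [3, 4, 0, 3]
  [-7, -6, -10, 0]
D(4):
  [0, -3, -10, 0]
  [-2, 0, -12, -2]
  [3, 4, 0, 3]
  [-7, -6, -10, 0]
Key observation: every diagonal entry stays at the unit through all rounds, so no improving cycle exists.
Answer: CONVERGES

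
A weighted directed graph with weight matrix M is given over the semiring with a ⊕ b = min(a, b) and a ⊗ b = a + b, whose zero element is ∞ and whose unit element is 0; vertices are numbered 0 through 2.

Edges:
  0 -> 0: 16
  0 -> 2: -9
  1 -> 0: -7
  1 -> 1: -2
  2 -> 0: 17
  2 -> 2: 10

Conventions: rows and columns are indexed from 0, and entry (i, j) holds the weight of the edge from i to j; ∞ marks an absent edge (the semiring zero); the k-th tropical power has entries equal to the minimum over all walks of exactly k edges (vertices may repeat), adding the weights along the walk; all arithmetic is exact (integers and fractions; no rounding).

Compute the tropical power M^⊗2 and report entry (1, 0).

M^⊗2:
  [8, ∞, 1]
  [-9, -4, -16]
  [27, ∞, 8]
Key observation: the optimum is the walk 1->1->0, with weight (-2) + (-7) = -9.
Optimal value attained by: walk 1->1->0.
Answer: (M^⊗2)[1][0] = -9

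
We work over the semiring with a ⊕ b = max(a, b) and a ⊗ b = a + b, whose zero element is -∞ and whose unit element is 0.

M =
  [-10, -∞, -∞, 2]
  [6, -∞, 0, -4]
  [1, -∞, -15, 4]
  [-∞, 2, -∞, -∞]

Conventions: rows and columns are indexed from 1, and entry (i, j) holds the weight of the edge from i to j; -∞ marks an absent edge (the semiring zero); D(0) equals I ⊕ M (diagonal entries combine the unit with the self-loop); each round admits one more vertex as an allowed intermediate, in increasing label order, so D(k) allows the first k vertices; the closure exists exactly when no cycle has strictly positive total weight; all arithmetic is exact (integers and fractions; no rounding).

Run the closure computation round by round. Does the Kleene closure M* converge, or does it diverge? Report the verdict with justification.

D(0):
  [0, -∞, -∞, 2]
  [6, 0, 0, -4]
  [1, -∞, 0, 4]
  [-∞, 2, -∞, 0]
D(1):
  [0, -∞, -∞, 2]
  [6, 0, 0, 8]
  [1, -∞, 0, 4]
  [-∞, 2, -∞, 0]
Detection: at round 2, diagonal entry (4, 4) turns strictly positive.
Key observation: the cycle 4->2->1->4 has total weight 2 + 6 + 2, which is strictly positive.
Answer: DIVERGES — positive cycle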